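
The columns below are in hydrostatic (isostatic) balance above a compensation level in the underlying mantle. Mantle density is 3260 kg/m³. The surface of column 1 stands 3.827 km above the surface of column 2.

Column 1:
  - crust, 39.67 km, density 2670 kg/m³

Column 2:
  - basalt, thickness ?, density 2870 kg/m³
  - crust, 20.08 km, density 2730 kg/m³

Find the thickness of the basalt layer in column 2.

0.736 km

Take the compensation level at the base of the deeper column (depth z_c below the surface of column 1) and equate Σ ρ_i t_i down to z_c; mantle fills any gap and the z_c terms cancel.
Column 1: 39.67×2670 + (z_c − 39.67)×3260
Column 2: 3.827×0 + x×2870 + 20.08×2730 + (z_c − 3.827 − 20.08 − x)×3260
The z_c×3260 term appears on both sides and cancels. Collect the known terms of each column as K = Σ(ρt)_known − 3260 × (depth of known layers): K_1 = 105918.9 − 3260×39.67 = −23405.3; K_2 = 54818.4 − 3260×(3.827 + 20.08) = −23118.42.
Balance: K_1 = K_2 − x×(3260 − 2870), so x = (K_2 − K_1)/(3260 − 2870) = 286.88/390 = 0.736 km.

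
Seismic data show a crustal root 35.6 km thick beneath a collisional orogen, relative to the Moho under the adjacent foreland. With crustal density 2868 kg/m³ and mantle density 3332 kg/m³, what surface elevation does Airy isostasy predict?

Equating mass per unit area of the two columns: ρ_c h = (ρ_m − ρ_c) r.
h = r (ρ_m − ρ_c) / ρ_c = 35.6 km × (3332 − 2868) / 2868 = 5.76 km.

5.76 km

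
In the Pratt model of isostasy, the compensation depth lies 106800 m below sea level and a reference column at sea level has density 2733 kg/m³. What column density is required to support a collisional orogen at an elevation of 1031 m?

Pratt balance: ρ_ref D = ρ (D + h).
ρ = ρ_ref D/(D + h) = 2733 × 106800 m/(106800 m + 1031 m) = 2710 kg/m³.

2710 kg/m³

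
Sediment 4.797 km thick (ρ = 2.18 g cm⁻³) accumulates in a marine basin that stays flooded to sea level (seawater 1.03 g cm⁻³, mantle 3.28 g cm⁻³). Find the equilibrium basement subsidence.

Submarine loading: the sediment displaces seawater, and the subsidence is in turn flooded, so s (ρ_m − ρ_w) = t (ρ_sed − ρ_w).
s = 4.797 km × (2.18 − 1.03) / (3.28 − 1.03) = 2.45 km.

2.45 km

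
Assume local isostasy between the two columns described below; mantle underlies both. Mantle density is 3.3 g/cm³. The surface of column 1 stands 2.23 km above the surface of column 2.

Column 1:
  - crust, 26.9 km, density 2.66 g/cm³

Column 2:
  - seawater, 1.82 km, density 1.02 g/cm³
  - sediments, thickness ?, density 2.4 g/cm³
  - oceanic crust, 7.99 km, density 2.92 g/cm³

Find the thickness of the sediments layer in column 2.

Take the compensation level at the base of the deeper column (depth z_c below the surface of column 1) and equate Σ ρ_i t_i down to z_c; mantle fills any gap and the z_c terms cancel.
Column 1: 26.9×2.66 + (z_c − 26.9)×3.3
Column 2: 2.23×0 + 1.82×1.02 + x×2.4 + 7.99×2.92 + (z_c − 2.23 − 9.81 − x)×3.3
The z_c×3.3 term appears on both sides and cancels. Collect the known terms of each column as K = Σ(ρt)_known − 3.3 × (depth of known layers): K_1 = 71.554 − 3.3×26.9 = −17.216; K_2 = 25.1872 − 3.3×(2.23 + 9.81) = −14.5448.
Balance: K_1 = K_2 − x×(3.3 − 2.4), so x = (K_2 − K_1)/(3.3 − 2.4) = 2.6712/0.9 = 2.97 km.

2.97 km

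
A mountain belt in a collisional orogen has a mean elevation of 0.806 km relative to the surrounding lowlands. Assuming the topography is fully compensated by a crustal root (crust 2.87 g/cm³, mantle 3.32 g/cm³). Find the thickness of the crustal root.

5.14 km

Isostatic balance requires: the weight of the topography is balanced by the buoyancy of the root, ρ_c h = (ρ_m − ρ_c) r.
r = h · ρ_c / (ρ_m − ρ_c) = 0.806 km × 2.87 / (3.32 − 2.87) = 5.14 km.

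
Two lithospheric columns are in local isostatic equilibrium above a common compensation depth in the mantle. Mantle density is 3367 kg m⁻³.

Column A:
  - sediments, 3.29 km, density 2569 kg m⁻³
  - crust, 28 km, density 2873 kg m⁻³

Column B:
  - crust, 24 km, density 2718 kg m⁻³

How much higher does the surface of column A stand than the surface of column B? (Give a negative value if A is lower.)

0.262 km

For any compensation level in the mantle, the mantle terms cancel and isostasy reduces to e = (Σt_A − Σt_B) − (Σ(ρt)_A − Σ(ρt)_B) / ρ_m.
Σt_A = 31.29 km; Σt_B = 24 km; Σ(ρt)_A = 88896.01; Σ(ρt)_B = 65232 (in km·kg m⁻³).
e = (31.29 − 24) − (88896.01 − 65232) / 3367 = 0.262 km.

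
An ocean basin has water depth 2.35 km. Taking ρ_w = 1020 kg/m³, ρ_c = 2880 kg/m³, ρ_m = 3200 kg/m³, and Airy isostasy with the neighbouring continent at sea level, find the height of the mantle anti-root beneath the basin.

For local isostatic compensation: replacing crust with seawater at the top is compensated by replacing crust with mantle at the base: d (ρ_c − ρ_w) = a (ρ_m − ρ_c).
a = d (ρ_c − ρ_w)/(ρ_m − ρ_c) = 2.35 km × 1860/320 = 13.7 km.

13.7 km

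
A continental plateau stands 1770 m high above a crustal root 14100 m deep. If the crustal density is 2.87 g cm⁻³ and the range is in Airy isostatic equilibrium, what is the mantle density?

Airy balance: ρ_c h = (ρ_m − ρ_c) r → ρ_m = ρ_c (1 + h/r).
ρ_m = 2.87 × (1 + 1770 m/14100 m) = 3.23 g cm⁻³.

3.23 g cm⁻³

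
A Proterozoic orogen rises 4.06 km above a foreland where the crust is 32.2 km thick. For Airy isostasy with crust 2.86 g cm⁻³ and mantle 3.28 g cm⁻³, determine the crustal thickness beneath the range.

Root depth r = h ρ_c / (ρ_m − ρ_c) = 4.06 km × 2.86 / 0.42 = 27.65 km.
Total thickness = T + h + r = 32.2 km + 4.06 km + 27.65 km = 63.9 km.

63.9 km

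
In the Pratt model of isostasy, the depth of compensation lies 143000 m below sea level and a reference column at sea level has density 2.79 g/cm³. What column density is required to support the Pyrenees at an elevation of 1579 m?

2.76 g/cm³

Pratt balance: ρ_ref D = ρ (D + h).
ρ = ρ_ref D/(D + h) = 2.79 × 143000 m/(143000 m + 1579 m) = 2.76 g/cm³.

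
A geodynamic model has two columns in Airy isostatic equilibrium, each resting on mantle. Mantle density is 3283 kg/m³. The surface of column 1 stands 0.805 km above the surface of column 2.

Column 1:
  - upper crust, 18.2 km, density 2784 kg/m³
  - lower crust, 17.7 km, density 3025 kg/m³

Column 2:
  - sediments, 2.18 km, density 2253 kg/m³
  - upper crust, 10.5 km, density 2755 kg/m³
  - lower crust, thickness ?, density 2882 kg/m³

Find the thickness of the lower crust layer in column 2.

Take the compensation level at the base of the deeper column (depth z_c below the surface of column 1) and equate Σ ρ_i t_i down to z_c; mantle fills any gap and the z_c terms cancel.
Column 1: 18.2×2784 + 17.7×3025 + (z_c − 35.9)×3283
Column 2: 0.805×0 + 2.18×2253 + 10.5×2755 + x×2882 + (z_c − 0.805 − 12.68 − x)×3283
The z_c×3283 term appears on both sides and cancels. Collect the known terms of each column as K = Σ(ρt)_known − 3283 × (depth of known layers): K_1 = 104211.3 − 3283×35.9 = −13648.4; K_2 = 33839.04 − 3283×(0.805 + 12.68) = −10432.215.
Balance: K_1 = K_2 − x×(3283 − 2882), so x = (K_2 − K_1)/(3283 − 2882) = 3216.18/401 = 8.02 km.

8.02 km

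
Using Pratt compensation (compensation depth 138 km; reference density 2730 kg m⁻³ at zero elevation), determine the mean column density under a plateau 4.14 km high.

2650 kg m⁻³

Pratt balance: ρ_ref D = ρ (D + h).
ρ = ρ_ref D/(D + h) = 2730 × 138 km/(138 km + 4.14 km) = 2650 kg m⁻³.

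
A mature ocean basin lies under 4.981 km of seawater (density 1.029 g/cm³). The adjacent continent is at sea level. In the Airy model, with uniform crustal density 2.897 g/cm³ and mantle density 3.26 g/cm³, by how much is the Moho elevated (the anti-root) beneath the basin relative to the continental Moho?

25.6 km

For local isostatic compensation: replacing crust with seawater at the top is compensated by replacing crust with mantle at the base: d (ρ_c − ρ_w) = a (ρ_m − ρ_c).
a = d (ρ_c − ρ_w)/(ρ_m − ρ_c) = 4.981 km × 1.868/0.363 = 25.6 km.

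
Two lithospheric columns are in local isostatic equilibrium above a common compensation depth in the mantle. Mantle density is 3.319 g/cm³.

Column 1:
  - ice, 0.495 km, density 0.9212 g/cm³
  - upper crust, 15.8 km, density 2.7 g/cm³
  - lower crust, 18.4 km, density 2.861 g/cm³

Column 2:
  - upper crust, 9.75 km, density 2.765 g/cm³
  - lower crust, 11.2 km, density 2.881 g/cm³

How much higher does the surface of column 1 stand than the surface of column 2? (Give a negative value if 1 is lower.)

2.74 km

For any compensation level in the mantle, the mantle terms cancel and isostasy reduces to e = (Σt_1 − Σt_2) − (Σ(ρt)_1 − Σ(ρt)_2) / ρ_m.
Σt_1 = 34.695 km; Σt_2 = 20.95 km; Σ(ρt)_1 = 95.758394; Σ(ρt)_2 = 59.22595 (in km·g/cm³).
e = (34.695 − 20.95) − (95.758394 − 59.22595) / 3.319 = 2.74 km.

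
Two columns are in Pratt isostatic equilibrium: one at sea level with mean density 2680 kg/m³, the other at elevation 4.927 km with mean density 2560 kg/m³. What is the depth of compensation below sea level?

ρ_ref D = ρ (D + h) → D (ρ_ref − ρ) = ρ h.
D = ρ h/(ρ_ref − ρ) = 2560 × 4.927 km/(2680 − 2560) = 105 km.

105 km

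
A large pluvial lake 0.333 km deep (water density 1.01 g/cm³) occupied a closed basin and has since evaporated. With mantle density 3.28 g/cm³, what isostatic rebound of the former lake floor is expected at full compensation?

0.103 km

u = d ρ_w/ρ_m = 0.333 km × 1.01/3.28 = 0.103 km.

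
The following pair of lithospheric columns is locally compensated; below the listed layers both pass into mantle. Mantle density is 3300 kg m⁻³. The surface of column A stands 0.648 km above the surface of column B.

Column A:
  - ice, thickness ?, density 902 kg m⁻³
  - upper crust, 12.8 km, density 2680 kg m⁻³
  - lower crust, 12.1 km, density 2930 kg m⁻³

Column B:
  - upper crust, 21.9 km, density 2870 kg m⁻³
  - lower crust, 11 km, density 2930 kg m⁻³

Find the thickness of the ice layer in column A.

1.34 km

Take the compensation level at the base of the deeper column (depth z_c below the surface of column A) and equate Σ ρ_i t_i down to z_c; mantle fills any gap and the z_c terms cancel.
Column A: x×902 + 12.8×2680 + 12.1×2930 + (z_c − 24.9 − x)×3300
Column B: 0.648×0 + 21.9×2870 + 11×2930 + (z_c − 0.648 − 32.9)×3300
The z_c×3300 term appears on both sides and cancels. Collect the known terms of each column as K = Σ(ρt)_known − 3300 × (depth of known layers): K_A = 69757 − 3300×24.9 = −12413; K_B = 95083 − 3300×(0.648 + 32.9) = −15625.4.
Balance: K_A − x×(3300 − 902) = K_B, so x = (K_A − K_B)/(3300 − 902) = 3212.4/2398 = 1.34 km.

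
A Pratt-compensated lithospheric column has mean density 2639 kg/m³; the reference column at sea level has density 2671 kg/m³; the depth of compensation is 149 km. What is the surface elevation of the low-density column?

1.81 km

ρ_ref D = ρ (D + h) → h = D (ρ_ref − ρ)/ρ.
h = 149 km × (2671 − 2639)/2639 = 1.81 km.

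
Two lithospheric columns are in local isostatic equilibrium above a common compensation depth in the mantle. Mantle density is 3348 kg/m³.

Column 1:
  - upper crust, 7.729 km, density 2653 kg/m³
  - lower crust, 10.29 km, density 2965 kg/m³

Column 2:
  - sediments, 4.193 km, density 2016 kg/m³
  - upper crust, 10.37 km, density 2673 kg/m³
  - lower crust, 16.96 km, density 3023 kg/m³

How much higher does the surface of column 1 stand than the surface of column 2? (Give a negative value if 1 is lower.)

For any compensation level in the mantle, the mantle terms cancel and isostasy reduces to e = (Σt_1 − Σt_2) − (Σ(ρt)_1 − Σ(ρt)_2) / ρ_m.
Σt_1 = 18.019 km; Σt_2 = 31.523 km; Σ(ρt)_1 = 51014.887; Σ(ρt)_2 = 87442.178 (in km·kg/m³).
e = (18.019 − 31.523) − (51014.887 − 87442.178) / 3348 = −2.62 km.

−2.62 km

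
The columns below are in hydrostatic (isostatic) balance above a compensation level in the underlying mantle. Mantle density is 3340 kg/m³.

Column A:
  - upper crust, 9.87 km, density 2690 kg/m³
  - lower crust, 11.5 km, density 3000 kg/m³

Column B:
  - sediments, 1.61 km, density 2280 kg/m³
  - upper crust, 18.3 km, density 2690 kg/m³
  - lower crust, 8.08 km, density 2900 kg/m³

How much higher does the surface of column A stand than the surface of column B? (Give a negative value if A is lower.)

−2.05 km

For any compensation level in the mantle, the mantle terms cancel and isostasy reduces to e = (Σt_A − Σt_B) − (Σ(ρt)_A − Σ(ρt)_B) / ρ_m.
Σt_A = 21.37 km; Σt_B = 27.99 km; Σ(ρt)_A = 61050.3; Σ(ρt)_B = 76329.8 (in km·kg/m³).
e = (21.37 − 27.99) − (61050.3 − 76329.8) / 3340 = −2.05 km.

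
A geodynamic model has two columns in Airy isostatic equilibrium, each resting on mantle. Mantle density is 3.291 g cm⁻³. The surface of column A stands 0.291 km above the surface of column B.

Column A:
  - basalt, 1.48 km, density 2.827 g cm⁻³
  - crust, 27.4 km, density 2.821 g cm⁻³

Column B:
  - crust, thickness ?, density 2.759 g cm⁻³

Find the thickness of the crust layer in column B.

23.7 km

Take the compensation level at the base of the deeper column (depth z_c below the surface of column A) and equate Σ ρ_i t_i down to z_c; mantle fills any gap and the z_c terms cancel.
Column A: 1.48×2.827 + 27.4×2.821 + (z_c − 28.88)×3.291
Column B: 0.291×0 + x×2.759 + (z_c − 0.291 − 0 − x)×3.291
The z_c×3.291 term appears on both sides and cancels. Collect the known terms of each column as K = Σ(ρt)_known − 3.291 × (depth of known layers): K_A = 81.47936 − 3.291×28.88 = −13.56472; K_B = 0 − 3.291×(0.291 + 0) = −0.957681.
Balance: K_A = K_B − x×(3.291 − 2.759), so x = (K_B − K_A)/(3.291 − 2.759) = 12.607/0.532 = 23.7 km.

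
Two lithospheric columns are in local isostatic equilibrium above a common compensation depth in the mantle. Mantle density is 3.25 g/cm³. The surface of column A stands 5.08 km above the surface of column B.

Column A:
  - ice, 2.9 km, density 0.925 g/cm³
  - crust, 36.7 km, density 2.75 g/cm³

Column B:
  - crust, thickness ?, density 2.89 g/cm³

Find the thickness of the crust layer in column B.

23.8 km

Take the compensation level at the base of the deeper column (depth z_c below the surface of column A) and equate Σ ρ_i t_i down to z_c; mantle fills any gap and the z_c terms cancel.
Column A: 2.9×0.925 + 36.7×2.75 + (z_c − 39.6)×3.25
Column B: 5.08×0 + x×2.89 + (z_c − 5.08 − 0 − x)×3.25
The z_c×3.25 term appears on both sides and cancels. Collect the known terms of each column as K = Σ(ρt)_known − 3.25 × (depth of known layers): K_A = 103.6075 − 3.25×39.6 = −25.0925; K_B = 0 − 3.25×(5.08 + 0) = −16.51.
Balance: K_A = K_B − x×(3.25 − 2.89), so x = (K_B − K_A)/(3.25 − 2.89) = 8.5825/0.36 = 23.8 km.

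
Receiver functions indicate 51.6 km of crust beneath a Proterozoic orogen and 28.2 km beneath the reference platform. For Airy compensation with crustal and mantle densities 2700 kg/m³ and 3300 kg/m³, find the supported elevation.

Excess crust Δ = 51.6 km − 28.2 km = 23.4 km, split between elevation h and root r with h + r = Δ.
Airy balance ρ_c h = (ρ_m − ρ_c) r gives r = h ρ_c/(ρ_m − ρ_c), so h (1 + ρ_c/(ρ_m − ρ_c)) = Δ, i.e. h = Δ (ρ_m − ρ_c)/ρ_m.
h = 23.4 km × 600/3300 = 4.25 km.

4.25 km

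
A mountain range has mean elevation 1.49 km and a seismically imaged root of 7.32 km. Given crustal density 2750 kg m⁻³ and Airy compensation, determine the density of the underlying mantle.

Airy balance: ρ_c h = (ρ_m − ρ_c) r → ρ_m = ρ_c (1 + h/r).
ρ_m = 2750 × (1 + 1.49 km/7.32 km) = 3310 kg m⁻³.

3310 kg m⁻³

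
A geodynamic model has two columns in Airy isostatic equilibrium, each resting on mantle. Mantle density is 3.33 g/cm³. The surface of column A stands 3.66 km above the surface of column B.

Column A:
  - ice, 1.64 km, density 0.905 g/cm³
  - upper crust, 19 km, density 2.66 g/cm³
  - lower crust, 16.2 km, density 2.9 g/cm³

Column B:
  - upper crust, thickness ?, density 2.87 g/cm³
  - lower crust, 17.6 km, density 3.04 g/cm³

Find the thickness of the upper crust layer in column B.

Take the compensation level at the base of the deeper column (depth z_c below the surface of column A) and equate Σ ρ_i t_i down to z_c; mantle fills any gap and the z_c terms cancel.
Column A: 1.64×0.905 + 19×2.66 + 16.2×2.9 + (z_c − 36.84)×3.33
Column B: 3.66×0 + x×2.87 + 17.6×3.04 + (z_c − 3.66 − 17.6 − x)×3.33
The z_c×3.33 term appears on both sides and cancels. Collect the known terms of each column as K = Σ(ρt)_known − 3.33 × (depth of known layers): K_A = 99.0042 − 3.33×36.84 = −23.673; K_B = 53.504 − 3.33×(3.66 + 17.6) = −17.2918.
Balance: K_A = K_B − x×(3.33 − 2.87), so x = (K_B − K_A)/(3.33 − 2.87) = 6.3812/0.46 = 13.9 km.

13.9 km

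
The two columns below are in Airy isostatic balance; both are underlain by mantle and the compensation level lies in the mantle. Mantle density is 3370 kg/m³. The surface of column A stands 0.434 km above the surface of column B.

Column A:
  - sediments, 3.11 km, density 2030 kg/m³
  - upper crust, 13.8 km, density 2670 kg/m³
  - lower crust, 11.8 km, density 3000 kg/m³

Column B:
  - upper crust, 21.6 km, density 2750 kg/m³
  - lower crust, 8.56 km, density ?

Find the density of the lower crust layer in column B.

Take the compensation level at the base of the deeper column (depth z_c below the surface of column A) and equate Σ ρ_i t_i down to z_c; mantle fills any gap and the z_c terms cancel.
Column A: 3.11×2030 + 13.8×2670 + 11.8×3000 + (z_c − 28.71)×3370
Column B: 0.434×0 + 21.6×2750 + 8.56×ρ + (z_c − 0.434 − 30.16)×3370
The z_c×3370 term appears on both sides and cancels. Collect the known terms of each column as K = Σ(ρt)_known − 3370 × (depth of known layers): K_A = 78559.3 − 3370×28.71 = −18193.4; K_B = 59400 − 3370×(0.434 + 30.16) = −43701.78.
Balance: K_A = K_B + 8.56×ρ, so ρ = (K_A − K_B)/8.56 = 25508.4/8.56 = 2980 kg/m³.

2980 kg/m³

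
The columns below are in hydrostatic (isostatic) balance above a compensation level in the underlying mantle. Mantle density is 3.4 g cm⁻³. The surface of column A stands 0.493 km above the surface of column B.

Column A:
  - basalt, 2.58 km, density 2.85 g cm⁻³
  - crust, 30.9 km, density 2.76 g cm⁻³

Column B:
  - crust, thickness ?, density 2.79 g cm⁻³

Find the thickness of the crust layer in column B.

32 km

Take the compensation level at the base of the deeper column (depth z_c below the surface of column A) and equate Σ ρ_i t_i down to z_c; mantle fills any gap and the z_c terms cancel.
Column A: 2.58×2.85 + 30.9×2.76 + (z_c − 33.48)×3.4
Column B: 0.493×0 + x×2.79 + (z_c − 0.493 − 0 − x)×3.4
The z_c×3.4 term appears on both sides and cancels. Collect the known terms of each column as K = Σ(ρt)_known − 3.4 × (depth of known layers): K_A = 92.637 − 3.4×33.48 = −21.195; K_B = 0 − 3.4×(0.493 + 0) = −1.6762.
Balance: K_A = K_B − x×(3.4 − 2.79), so x = (K_B − K_A)/(3.4 − 2.79) = 19.5188/0.61 = 32 km.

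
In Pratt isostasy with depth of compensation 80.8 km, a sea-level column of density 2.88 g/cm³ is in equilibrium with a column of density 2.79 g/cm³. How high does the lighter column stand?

2.61 km

ρ_ref D = ρ (D + h) → h = D (ρ_ref − ρ)/ρ.
h = 80.8 km × (2.88 − 2.79)/2.79 = 2.61 km.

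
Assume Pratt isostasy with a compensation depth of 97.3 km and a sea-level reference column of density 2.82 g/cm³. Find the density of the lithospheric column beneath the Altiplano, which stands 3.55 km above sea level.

2.72 g/cm³

Pratt balance: ρ_ref D = ρ (D + h).
ρ = ρ_ref D/(D + h) = 2.82 × 97.3 km/(97.3 km + 3.55 km) = 2.72 g/cm³.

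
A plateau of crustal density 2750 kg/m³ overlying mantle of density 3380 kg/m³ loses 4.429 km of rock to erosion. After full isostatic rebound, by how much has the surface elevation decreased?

0.826 km

Rebound u = e ρ_c/ρ_m = 4.429 km × 2750/3380 = 3.603 km.
Net surface drop = e − u = 4.429 km − 3.603 km = e (ρ_m − ρ_c)/ρ_m = 0.826 km.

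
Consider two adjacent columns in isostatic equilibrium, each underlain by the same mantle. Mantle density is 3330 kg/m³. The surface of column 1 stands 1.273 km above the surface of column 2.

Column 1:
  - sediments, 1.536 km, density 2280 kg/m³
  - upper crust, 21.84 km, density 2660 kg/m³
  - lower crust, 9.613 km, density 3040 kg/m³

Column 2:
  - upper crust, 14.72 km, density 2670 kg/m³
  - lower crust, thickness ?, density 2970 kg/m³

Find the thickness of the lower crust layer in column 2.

Take the compensation level at the base of the deeper column (depth z_c below the surface of column 1) and equate Σ ρ_i t_i down to z_c; mantle fills any gap and the z_c terms cancel.
Column 1: 1.536×2280 + 21.84×2660 + 9.613×3040 + (z_c − 32.989)×3330
Column 2: 1.273×0 + 14.72×2670 + x×2970 + (z_c − 1.273 − 14.72 − x)×3330
The z_c×3330 term appears on both sides and cancels. Collect the known terms of each column as K = Σ(ρt)_known − 3330 × (depth of known layers): K_1 = 90820 − 3330×32.989 = −19033.37; K_2 = 39302.4 − 3330×(1.273 + 14.72) = −13954.29.
Balance: K_1 = K_2 − x×(3330 − 2970), so x = (K_2 − K_1)/(3330 − 2970) = 5079.08/360 = 14.1 km.

14.1 km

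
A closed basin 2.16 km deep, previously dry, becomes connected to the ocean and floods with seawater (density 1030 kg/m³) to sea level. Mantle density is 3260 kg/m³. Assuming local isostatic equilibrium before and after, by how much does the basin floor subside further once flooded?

After flooding the water column is d + s deep. Its weight must equal the weight of mantle displaced by the extra subsidence s: (d + s) ρ_w = s ρ_m.
s = d ρ_w / (ρ_m − ρ_w) = 2.16 km × 1030/(3260 − 1030) = 0.998 km.

0.998 km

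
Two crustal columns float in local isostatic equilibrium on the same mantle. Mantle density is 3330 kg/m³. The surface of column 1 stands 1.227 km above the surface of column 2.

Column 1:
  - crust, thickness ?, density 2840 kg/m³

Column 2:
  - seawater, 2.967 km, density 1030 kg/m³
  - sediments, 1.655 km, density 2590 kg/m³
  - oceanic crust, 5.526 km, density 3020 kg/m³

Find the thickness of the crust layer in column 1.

Take the compensation level at the base of the deeper column (depth z_c below the surface of column 1) and equate Σ ρ_i t_i down to z_c; mantle fills any gap and the z_c terms cancel.
Column 1: x×2840 + (z_c − 0 − x)×3330
Column 2: 1.227×0 + 2.967×1030 + 1.655×2590 + 5.526×3020 + (z_c − 1.227 − 10.148)×3330
The z_c×3330 term appears on both sides and cancels. Collect the known terms of each column as K = Σ(ρt)_known − 3330 × (depth of known layers): K_1 = 0 − 3330×0 = 0; K_2 = 24030.98 − 3330×(1.227 + 10.148) = −13847.77.
Balance: K_1 − x×(3330 − 2840) = K_2, so x = (K_1 − K_2)/(3330 − 2840) = 13847.8/490 = 28.3 km.

28.3 km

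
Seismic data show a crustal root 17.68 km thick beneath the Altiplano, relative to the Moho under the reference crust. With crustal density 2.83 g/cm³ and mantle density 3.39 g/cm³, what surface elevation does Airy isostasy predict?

3.5 km

For local isostatic compensation: ρ_c h = (ρ_m − ρ_c) r.
h = r (ρ_m − ρ_c) / ρ_c = 17.68 km × (3.39 − 2.83) / 2.83 = 3.5 km.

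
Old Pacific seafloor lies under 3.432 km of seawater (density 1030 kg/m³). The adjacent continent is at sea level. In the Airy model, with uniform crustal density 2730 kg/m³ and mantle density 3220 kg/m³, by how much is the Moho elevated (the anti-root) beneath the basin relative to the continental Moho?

By Archimedes' principle applied to the lithosphere: replacing crust with seawater at the top is compensated by replacing crust with mantle at the base: d (ρ_c − ρ_w) = a (ρ_m − ρ_c).
a = d (ρ_c − ρ_w)/(ρ_m − ρ_c) = 3.432 km × 1700/490 = 11.9 km.

11.9 km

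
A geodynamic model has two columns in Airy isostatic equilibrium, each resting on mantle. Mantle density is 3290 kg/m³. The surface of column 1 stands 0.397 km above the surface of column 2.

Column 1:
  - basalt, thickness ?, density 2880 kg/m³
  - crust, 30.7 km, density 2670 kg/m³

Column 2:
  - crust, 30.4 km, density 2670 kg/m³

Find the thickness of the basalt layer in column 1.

2.73 km

Take the compensation level at the base of the deeper column (depth z_c below the surface of column 1) and equate Σ ρ_i t_i down to z_c; mantle fills any gap and the z_c terms cancel.
Column 1: x×2880 + 30.7×2670 + (z_c − 30.7 − x)×3290
Column 2: 0.397×0 + 30.4×2670 + (z_c − 0.397 − 30.4)×3290
The z_c×3290 term appears on both sides and cancels. Collect the known terms of each column as K = Σ(ρt)_known − 3290 × (depth of known layers): K_1 = 81969 − 3290×30.7 = −19034; K_2 = 81168 − 3290×(0.397 + 30.4) = −20154.13.
Balance: K_1 − x×(3290 − 2880) = K_2, so x = (K_1 − K_2)/(3290 − 2880) = 1120.13/410 = 2.73 km.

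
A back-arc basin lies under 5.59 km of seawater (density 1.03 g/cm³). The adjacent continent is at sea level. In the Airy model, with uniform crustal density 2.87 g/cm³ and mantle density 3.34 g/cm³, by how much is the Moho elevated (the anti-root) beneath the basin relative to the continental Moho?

21.9 km

Equating mass per unit area of the two columns: replacing crust with seawater at the top is compensated by replacing crust with mantle at the base: d (ρ_c − ρ_w) = a (ρ_m − ρ_c).
a = d (ρ_c − ρ_w)/(ρ_m − ρ_c) = 5.59 km × 1.84/0.47 = 21.9 km.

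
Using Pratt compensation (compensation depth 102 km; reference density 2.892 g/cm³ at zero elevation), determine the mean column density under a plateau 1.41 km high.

Pratt balance: ρ_ref D = ρ (D + h).
ρ = ρ_ref D/(D + h) = 2.892 × 102 km/(102 km + 1.41 km) = 2.85 g/cm³.

2.85 g/cm³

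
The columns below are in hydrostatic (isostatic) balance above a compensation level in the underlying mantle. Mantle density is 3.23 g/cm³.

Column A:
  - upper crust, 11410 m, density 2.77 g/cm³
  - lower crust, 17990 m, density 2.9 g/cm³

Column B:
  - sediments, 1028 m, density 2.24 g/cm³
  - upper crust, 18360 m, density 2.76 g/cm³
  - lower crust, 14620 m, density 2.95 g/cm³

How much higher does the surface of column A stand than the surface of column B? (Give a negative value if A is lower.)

For any compensation level in the mantle, the mantle terms cancel and isostasy reduces to e = (Σt_A − Σt_B) − (Σ(ρt)_A − Σ(ρt)_B) / ρ_m.
Σt_A = 29400 m; Σt_B = 34008 m; Σ(ρt)_A = 83776.7; Σ(ρt)_B = 96105.32 (in m·g/cm³).
e = (29400 − 34008) − (83776.7 − 96105.32) / 3.23 = −791 m.

−791 m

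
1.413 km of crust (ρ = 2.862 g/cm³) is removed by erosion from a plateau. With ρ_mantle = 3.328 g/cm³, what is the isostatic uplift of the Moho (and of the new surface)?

1.22 km

Unloading: uplift u = e ρ_c/ρ_m = 1.413 km × 2.862/3.328 = 1.22 km.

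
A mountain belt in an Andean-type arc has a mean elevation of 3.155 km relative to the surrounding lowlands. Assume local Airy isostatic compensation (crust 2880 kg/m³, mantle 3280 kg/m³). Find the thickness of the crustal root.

22.7 km

Isostatic balance requires: the weight of the topography is balanced by the buoyancy of the root, ρ_c h = (ρ_m − ρ_c) r.
r = h · ρ_c / (ρ_m − ρ_c) = 3.155 km × 2880 / (3280 − 2880) = 22.7 km.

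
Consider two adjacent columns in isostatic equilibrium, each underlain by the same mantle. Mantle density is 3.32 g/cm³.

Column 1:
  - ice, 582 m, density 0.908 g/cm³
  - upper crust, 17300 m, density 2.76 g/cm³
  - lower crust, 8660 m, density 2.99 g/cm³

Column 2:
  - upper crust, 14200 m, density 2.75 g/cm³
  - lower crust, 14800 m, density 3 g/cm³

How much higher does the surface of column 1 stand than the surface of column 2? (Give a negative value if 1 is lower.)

For any compensation level in the mantle, the mantle terms cancel and isostasy reduces to e = (Σt_1 − Σt_2) − (Σ(ρt)_1 − Σ(ρt)_2) / ρ_m.
Σt_1 = 26542 m; Σt_2 = 29000 m; Σ(ρt)_1 = 74169.856; Σ(ρt)_2 = 83450 (in m·g/cm³).
e = (26542 − 29000) − (74169.856 − 83450) / 3.32 = 337 m.

337 m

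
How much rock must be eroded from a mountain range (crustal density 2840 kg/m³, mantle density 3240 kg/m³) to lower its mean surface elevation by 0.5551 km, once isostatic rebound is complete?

Net drop Δ = e − u = e − e ρ_c/ρ_m = e (ρ_m − ρ_c)/ρ_m.
e = Δ ρ_m/(ρ_m − ρ_c) = 0.5551 km × 3240/400 = 4.5 km.

4.5 km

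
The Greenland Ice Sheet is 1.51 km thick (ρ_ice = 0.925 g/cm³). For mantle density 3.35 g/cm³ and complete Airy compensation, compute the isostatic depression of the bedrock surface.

Balancing pressure at the compensation depth: the ice load ρ_ice t is balanced by mantle displaced below, ρ_m s.
s = t ρ_ice / ρ_m = 1.51 km × 0.925/3.35 = 0.417 km.

0.417 km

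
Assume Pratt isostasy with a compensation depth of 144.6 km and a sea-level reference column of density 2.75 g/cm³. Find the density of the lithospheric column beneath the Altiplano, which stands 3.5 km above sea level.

2.69 g/cm³

Pratt balance: ρ_ref D = ρ (D + h).
ρ = ρ_ref D/(D + h) = 2.75 × 144.6 km/(144.6 km + 3.5 km) = 2.69 g/cm³.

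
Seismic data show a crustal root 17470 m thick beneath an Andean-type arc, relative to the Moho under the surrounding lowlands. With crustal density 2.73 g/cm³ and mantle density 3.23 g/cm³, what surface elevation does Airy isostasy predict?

In Airy isostatic equilibrium: ρ_c h = (ρ_m − ρ_c) r.
h = r (ρ_m − ρ_c) / ρ_c = 17470 m × (3.23 − 2.73) / 2.73 = 3200 m.

3200 m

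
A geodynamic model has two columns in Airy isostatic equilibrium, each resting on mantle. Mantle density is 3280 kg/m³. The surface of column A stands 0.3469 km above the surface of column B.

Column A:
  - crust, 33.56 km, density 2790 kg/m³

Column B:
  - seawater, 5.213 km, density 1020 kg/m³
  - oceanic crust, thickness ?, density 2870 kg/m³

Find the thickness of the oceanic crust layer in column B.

8.6 km

Take the compensation level at the base of the deeper column (depth z_c below the surface of column A) and equate Σ ρ_i t_i down to z_c; mantle fills any gap and the z_c terms cancel.
Column A: 33.56×2790 + (z_c − 33.56)×3280
Column B: 0.3469×0 + 5.213×1020 + x×2870 + (z_c − 0.3469 − 5.213 − x)×3280
The z_c×3280 term appears on both sides and cancels. Collect the known terms of each column as K = Σ(ρt)_known − 3280 × (depth of known layers): K_A = 93632.4 − 3280×33.56 = −16444.4; K_B = 5317.26 − 3280×(0.3469 + 5.213) = −12919.212.
Balance: K_A = K_B − x×(3280 − 2870), so x = (K_B − K_A)/(3280 − 2870) = 3525.19/410 = 8.6 km.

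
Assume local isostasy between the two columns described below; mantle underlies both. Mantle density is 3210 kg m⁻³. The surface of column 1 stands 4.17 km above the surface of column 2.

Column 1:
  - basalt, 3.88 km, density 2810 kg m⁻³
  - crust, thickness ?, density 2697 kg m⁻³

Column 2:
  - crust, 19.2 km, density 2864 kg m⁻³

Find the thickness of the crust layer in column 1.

Take the compensation level at the base of the deeper column (depth z_c below the surface of column 1) and equate Σ ρ_i t_i down to z_c; mantle fills any gap and the z_c terms cancel.
Column 1: 3.88×2810 + x×2697 + (z_c − 3.88 − x)×3210
Column 2: 4.17×0 + 19.2×2864 + (z_c − 4.17 − 19.2)×3210
The z_c×3210 term appears on both sides and cancels. Collect the known terms of each column as K = Σ(ρt)_known − 3210 × (depth of known layers): K_1 = 10902.8 − 3210×3.88 = −1552; K_2 = 54988.8 − 3210×(4.17 + 19.2) = −20028.9.
Balance: K_1 − x×(3210 − 2697) = K_2, so x = (K_1 − K_2)/(3210 − 2697) = 18476.9/513 = 36 km.

36 km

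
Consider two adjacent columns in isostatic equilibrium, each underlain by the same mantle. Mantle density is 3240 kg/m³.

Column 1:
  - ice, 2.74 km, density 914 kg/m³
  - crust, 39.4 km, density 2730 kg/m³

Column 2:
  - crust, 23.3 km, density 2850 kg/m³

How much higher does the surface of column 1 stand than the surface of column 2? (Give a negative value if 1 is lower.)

5.36 km

For any compensation level in the mantle, the mantle terms cancel and isostasy reduces to e = (Σt_1 − Σt_2) − (Σ(ρt)_1 − Σ(ρt)_2) / ρ_m.
Σt_1 = 42.14 km; Σt_2 = 23.3 km; Σ(ρt)_1 = 110066.36; Σ(ρt)_2 = 66405 (in km·kg/m³).
e = (42.14 − 23.3) − (110066.36 − 66405) / 3240 = 5.36 km.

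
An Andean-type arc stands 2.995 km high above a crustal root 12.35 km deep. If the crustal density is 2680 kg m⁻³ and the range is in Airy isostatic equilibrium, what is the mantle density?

3330 kg m⁻³

Airy balance: ρ_c h = (ρ_m − ρ_c) r → ρ_m = ρ_c (1 + h/r).
ρ_m = 2680 × (1 + 2.995 km/12.35 km) = 3330 kg m⁻³.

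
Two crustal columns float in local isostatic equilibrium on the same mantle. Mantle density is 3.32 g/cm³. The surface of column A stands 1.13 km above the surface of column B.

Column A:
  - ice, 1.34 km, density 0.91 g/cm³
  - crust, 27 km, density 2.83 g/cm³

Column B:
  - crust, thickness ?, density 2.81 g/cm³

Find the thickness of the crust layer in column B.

Take the compensation level at the base of the deeper column (depth z_c below the surface of column A) and equate Σ ρ_i t_i down to z_c; mantle fills any gap and the z_c terms cancel.
Column A: 1.34×0.91 + 27×2.83 + (z_c − 28.34)×3.32
Column B: 1.13×0 + x×2.81 + (z_c − 1.13 − 0 − x)×3.32
The z_c×3.32 term appears on both sides and cancels. Collect the known terms of each column as K = Σ(ρt)_known − 3.32 × (depth of known layers): K_A = 77.6294 − 3.32×28.34 = −16.4594; K_B = 0 − 3.32×(1.13 + 0) = −3.7516.
Balance: K_A = K_B − x×(3.32 − 2.81), so x = (K_B − K_A)/(3.32 − 2.81) = 12.7078/0.51 = 24.9 km.

24.9 km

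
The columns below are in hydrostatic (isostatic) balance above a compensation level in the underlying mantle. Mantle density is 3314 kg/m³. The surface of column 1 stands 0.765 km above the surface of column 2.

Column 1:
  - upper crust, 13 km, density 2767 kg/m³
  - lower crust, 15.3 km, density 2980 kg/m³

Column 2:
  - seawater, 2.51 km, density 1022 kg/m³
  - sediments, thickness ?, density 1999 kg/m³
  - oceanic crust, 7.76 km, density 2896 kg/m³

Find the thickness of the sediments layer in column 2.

0.524 km

Take the compensation level at the base of the deeper column (depth z_c below the surface of column 1) and equate Σ ρ_i t_i down to z_c; mantle fills any gap and the z_c terms cancel.
Column 1: 13×2767 + 15.3×2980 + (z_c − 28.3)×3314
Column 2: 0.765×0 + 2.51×1022 + x×1999 + 7.76×2896 + (z_c − 0.765 − 10.27 − x)×3314
The z_c×3314 term appears on both sides and cancels. Collect the known terms of each column as K = Σ(ρt)_known − 3314 × (depth of known layers): K_1 = 81565 − 3314×28.3 = −12221.2; K_2 = 25038.18 − 3314×(0.765 + 10.27) = −11531.81.
Balance: K_1 = K_2 − x×(3314 − 1999), so x = (K_2 − K_1)/(3314 − 1999) = 689.39/1315 = 0.524 km.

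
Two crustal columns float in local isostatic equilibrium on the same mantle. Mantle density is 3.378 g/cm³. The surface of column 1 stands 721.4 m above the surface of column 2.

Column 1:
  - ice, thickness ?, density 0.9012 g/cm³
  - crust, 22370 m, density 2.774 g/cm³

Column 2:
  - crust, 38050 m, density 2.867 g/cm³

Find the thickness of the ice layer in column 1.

Take the compensation level at the base of the deeper column (depth z_c below the surface of column 1) and equate Σ ρ_i t_i down to z_c; mantle fills any gap and the z_c terms cancel.
Column 1: x×0.9012 + 22370×2.774 + (z_c − 22370 − x)×3.378
Column 2: 721.4×0 + 38050×2.867 + (z_c − 721.4 − 38050)×3.378
The z_c×3.378 term appears on both sides and cancels. Collect the known terms of each column as K = Σ(ρt)_known − 3.378 × (depth of known layers): K_1 = 62054.38 − 3.378×22370 = −13511.48; K_2 = 109089.35 − 3.378×(721.4 + 38050) = −21880.4392.
Balance: K_1 − x×(3.378 − 0.9012) = K_2, so x = (K_1 − K_2)/(3.378 − 0.9012) = 8368.96/2.4768 = 3380 m.

3380 m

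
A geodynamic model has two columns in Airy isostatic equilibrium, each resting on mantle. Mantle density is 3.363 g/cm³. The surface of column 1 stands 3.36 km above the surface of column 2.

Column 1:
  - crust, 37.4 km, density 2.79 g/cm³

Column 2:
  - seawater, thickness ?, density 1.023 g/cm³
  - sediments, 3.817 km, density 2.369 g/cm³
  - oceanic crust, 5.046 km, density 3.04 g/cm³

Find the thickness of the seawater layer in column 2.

Take the compensation level at the base of the deeper column (depth z_c below the surface of column 1) and equate Σ ρ_i t_i down to z_c; mantle fills any gap and the z_c terms cancel.
Column 1: 37.4×2.79 + (z_c − 37.4)×3.363
Column 2: 3.36×0 + x×1.023 + 3.817×2.369 + 5.046×3.04 + (z_c − 3.36 − 8.863 − x)×3.363
The z_c×3.363 term appears on both sides and cancels. Collect the known terms of each column as K = Σ(ρt)_known − 3.363 × (depth of known layers): K_1 = 104.346 − 3.363×37.4 = −21.4302; K_2 = 24.382313 − 3.363×(3.36 + 8.863) = −16.723636.
Balance: K_1 = K_2 − x×(3.363 − 1.023), so x = (K_2 − K_1)/(3.363 − 1.023) = 4.70656/2.34 = 2.01 km.

2.01 km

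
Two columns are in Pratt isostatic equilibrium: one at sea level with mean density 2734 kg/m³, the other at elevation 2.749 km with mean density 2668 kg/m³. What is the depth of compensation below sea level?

ρ_ref D = ρ (D + h) → D (ρ_ref − ρ) = ρ h.
D = ρ h/(ρ_ref − ρ) = 2668 × 2.749 km/(2734 − 2668) = 111 km.

111 km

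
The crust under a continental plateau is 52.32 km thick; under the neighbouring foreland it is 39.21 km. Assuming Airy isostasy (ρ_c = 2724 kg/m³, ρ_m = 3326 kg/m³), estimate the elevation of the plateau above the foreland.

Excess crust Δ = 52.32 km − 39.21 km = 13.11 km, split between elevation h and root r with h + r = Δ.
Airy balance ρ_c h = (ρ_m − ρ_c) r gives r = h ρ_c/(ρ_m − ρ_c), so h (1 + ρ_c/(ρ_m − ρ_c)) = Δ, i.e. h = Δ (ρ_m − ρ_c)/ρ_m.
h = 13.11 km × 602/3326 = 2.37 km.

2.37 km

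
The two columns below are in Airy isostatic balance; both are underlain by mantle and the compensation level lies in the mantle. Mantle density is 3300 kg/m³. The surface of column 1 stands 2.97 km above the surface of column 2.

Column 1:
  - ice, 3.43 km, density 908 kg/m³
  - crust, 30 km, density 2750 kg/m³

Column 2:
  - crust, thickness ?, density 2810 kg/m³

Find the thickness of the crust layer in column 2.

30.4 km

Take the compensation level at the base of the deeper column (depth z_c below the surface of column 1) and equate Σ ρ_i t_i down to z_c; mantle fills any gap and the z_c terms cancel.
Column 1: 3.43×908 + 30×2750 + (z_c − 33.43)×3300
Column 2: 2.97×0 + x×2810 + (z_c − 2.97 − 0 − x)×3300
The z_c×3300 term appears on both sides and cancels. Collect the known terms of each column as K = Σ(ρt)_known − 3300 × (depth of known layers): K_1 = 85614.44 − 3300×33.43 = −24704.56; K_2 = 0 − 3300×(2.97 + 0) = −9801.
Balance: K_1 = K_2 − x×(3300 − 2810), so x = (K_2 − K_1)/(3300 − 2810) = 14903.6/490 = 30.4 km.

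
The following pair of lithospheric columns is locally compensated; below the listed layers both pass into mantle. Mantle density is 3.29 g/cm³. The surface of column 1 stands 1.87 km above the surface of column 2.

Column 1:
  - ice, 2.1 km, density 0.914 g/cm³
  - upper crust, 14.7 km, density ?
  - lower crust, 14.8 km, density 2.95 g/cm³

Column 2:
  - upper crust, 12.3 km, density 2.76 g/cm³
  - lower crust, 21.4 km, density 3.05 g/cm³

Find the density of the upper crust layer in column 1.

2.76 g/cm³

Take the compensation level at the base of the deeper column (depth z_c below the surface of column 1) and equate Σ ρ_i t_i down to z_c; mantle fills any gap and the z_c terms cancel.
Column 1: 2.1×0.914 + 14.7×ρ + 14.8×2.95 + (z_c − 31.6)×3.29
Column 2: 1.87×0 + 12.3×2.76 + 21.4×3.05 + (z_c − 1.87 − 33.7)×3.29
The z_c×3.29 term appears on both sides and cancels. Collect the known terms of each column as K = Σ(ρt)_known − 3.29 × (depth of known layers): K_1 = 45.5794 − 3.29×31.6 = −58.3846; K_2 = 99.218 − 3.29×(1.87 + 33.7) = −17.8073.
Balance: K_1 + 14.7×ρ = K_2, so ρ = (K_2 − K_1)/14.7 = 40.5773/14.7 = 2.76 g/cm³.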